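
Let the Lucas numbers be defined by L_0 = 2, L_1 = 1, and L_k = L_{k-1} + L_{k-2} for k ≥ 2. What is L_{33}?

Iterating the recurrence up to L_{29} = 1149851 and L_{28} = 710647:
L_{30} = L_{29} + L_{28} = 1149851 + 710647 = 1860498
L_{31} = L_{30} + L_{29} = 1860498 + 1149851 = 3010349
L_{32} = L_{31} + L_{30} = 3010349 + 1860498 = 4870847
L_{33} = L_{32} + L_{31} = 4870847 + 3010349 = 7881196

7881196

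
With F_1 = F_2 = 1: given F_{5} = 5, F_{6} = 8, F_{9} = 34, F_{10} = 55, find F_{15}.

610

By the addition formula F_{m+n} = F_m F_{n+1} + F_{m−1} F_n with m=6, n=9: F_{15} = 8·55 + 5·34 = 440 + 170 = 610.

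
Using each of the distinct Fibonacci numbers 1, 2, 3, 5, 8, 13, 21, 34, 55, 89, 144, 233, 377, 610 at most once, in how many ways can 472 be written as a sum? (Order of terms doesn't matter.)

14

Each representation comes from the Zeckendorf form by replacing some F_k with F_{k−1} + F_{k−2} where possible.
472 = 377+89+5+1 = 377+89+3+2+1 = 377+55+34+5+1 = … (11 more), for 14 in all.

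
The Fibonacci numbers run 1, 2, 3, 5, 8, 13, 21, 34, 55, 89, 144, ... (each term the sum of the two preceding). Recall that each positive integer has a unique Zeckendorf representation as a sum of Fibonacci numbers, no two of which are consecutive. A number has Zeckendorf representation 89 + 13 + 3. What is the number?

89 + 13 + 3 = 105.

105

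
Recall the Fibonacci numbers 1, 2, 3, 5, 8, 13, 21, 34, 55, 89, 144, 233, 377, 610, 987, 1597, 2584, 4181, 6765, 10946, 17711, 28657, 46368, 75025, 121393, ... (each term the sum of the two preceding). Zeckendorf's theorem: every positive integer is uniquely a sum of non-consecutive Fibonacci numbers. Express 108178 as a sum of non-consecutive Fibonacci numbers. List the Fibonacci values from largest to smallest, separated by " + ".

Greedy algorithm:
75025 ≤ 108178 < 121393, so take 75025; remainder 33153
28657 ≤ 33153 < 46368, so take 28657; remainder 4496
4181 ≤ 4496 < 6765, so take 4181; remainder 315
233 ≤ 315 < 377, so take 233; remainder 82
55 ≤ 82 < 89, so take 55; remainder 27
21 ≤ 27 < 34, so take 21; remainder 6
5 ≤ 6 < 8, so take 5; remainder 1
1 ≤ 1 < 2, so take 1; remainder 0
So 108178 = 75025 + 28657 + 4181 + 233 + 55 + 21 + 5 + 1, with no two terms consecutive in the sequence.

75025 + 28657 + 4181 + 233 + 55 + 21 + 5 + 1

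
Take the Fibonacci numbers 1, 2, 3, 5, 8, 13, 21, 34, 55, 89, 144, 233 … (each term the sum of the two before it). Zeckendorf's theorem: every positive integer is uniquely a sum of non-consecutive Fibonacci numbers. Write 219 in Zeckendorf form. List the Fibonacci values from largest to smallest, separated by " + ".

Repeatedly subtract the largest Fibonacci number that fits:
largest Fibonacci ≤ 219 is 144; 219 − 144 = 75
largest Fibonacci ≤ 75 is 55; 75 − 55 = 20
largest Fibonacci ≤ 20 is 13; 20 − 13 = 7
largest Fibonacci ≤ 7 is 5; 7 − 5 = 2
largest Fibonacci ≤ 2 is 2; 2 − 2 = 0
So 219 = 144 + 55 + 13 + 5 + 2, with no two terms consecutive in the sequence.

144 + 55 + 13 + 5 + 2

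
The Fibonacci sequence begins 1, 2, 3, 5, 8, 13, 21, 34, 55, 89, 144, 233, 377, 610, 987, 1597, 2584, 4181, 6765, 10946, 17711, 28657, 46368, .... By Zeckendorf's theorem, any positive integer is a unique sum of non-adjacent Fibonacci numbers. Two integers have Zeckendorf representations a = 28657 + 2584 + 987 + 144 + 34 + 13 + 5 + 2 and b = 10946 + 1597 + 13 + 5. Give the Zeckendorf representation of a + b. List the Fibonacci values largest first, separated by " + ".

28657 + 10946 + 4181 + 987 + 144 + 55 + 13 + 3 + 1

The two numbers are 32426 and 12561, so their sum is 44987.
Repeatedly subtract the largest Fibonacci number that fits:
take 28657 (≤ 44987); 44987 − 28657 = 16330
take 10946 (≤ 16330); 16330 − 10946 = 5384
take 4181 (≤ 5384); 5384 − 4181 = 1203
take 987 (≤ 1203); 1203 − 987 = 216
take 144 (≤ 216); 216 − 144 = 72
take 55 (≤ 72); 72 − 55 = 17
take 13 (≤ 17); 17 − 13 = 4
take 3 (≤ 4); 4 − 3 = 1
take 1 (≤ 1); 1 − 1 = 0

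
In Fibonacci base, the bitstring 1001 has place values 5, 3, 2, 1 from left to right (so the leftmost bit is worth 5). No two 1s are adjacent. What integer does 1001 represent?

Summing the place values of the 1 bits: 5 + 1 = 6.

6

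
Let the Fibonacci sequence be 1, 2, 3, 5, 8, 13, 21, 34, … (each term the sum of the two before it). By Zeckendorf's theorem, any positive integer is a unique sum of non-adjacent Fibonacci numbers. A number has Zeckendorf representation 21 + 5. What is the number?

21 + 5 = 26.

26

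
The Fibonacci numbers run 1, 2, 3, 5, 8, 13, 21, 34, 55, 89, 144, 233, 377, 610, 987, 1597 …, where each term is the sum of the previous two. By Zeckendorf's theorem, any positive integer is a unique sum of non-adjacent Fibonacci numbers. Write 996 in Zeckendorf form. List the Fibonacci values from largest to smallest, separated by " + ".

987 + 8 + 1

Repeatedly subtract the largest Fibonacci number that fits:
take 987 (≤ 996); 996 − 987 = 9
take 8 (≤ 9); 9 − 8 = 1
take 1 (≤ 1); 1 − 1 = 0
So 996 = 987 + 8 + 1, with no two terms consecutive in the sequence.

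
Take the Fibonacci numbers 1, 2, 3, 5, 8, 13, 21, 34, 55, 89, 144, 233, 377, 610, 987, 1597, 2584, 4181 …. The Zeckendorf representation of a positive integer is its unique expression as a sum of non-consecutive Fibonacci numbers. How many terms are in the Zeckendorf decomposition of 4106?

subtract 2584 from 4106: 1522 remains
subtract 987 from 1522: 535 remains
subtract 377 from 535: 158 remains
subtract 144 from 158: 14 remains
subtract 13 from 14: 1 remains
subtract 1 from 1: 0 remains
4106 = 2584 + 987 + 377 + 144 + 13 + 1, which has 6 terms.

6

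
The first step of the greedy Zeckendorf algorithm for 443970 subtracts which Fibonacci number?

317811

317811 ≤ 443970 < 514229, so the largest Fibonacci number not exceeding 443970 is 317811.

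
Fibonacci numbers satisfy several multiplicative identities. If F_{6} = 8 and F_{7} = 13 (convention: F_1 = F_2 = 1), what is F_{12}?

By the doubling identity F_{2k} = F_k(2F_{k+1} − F_k): F_{12} = 8·(2·13 − 8) = 8·18 = 144.

144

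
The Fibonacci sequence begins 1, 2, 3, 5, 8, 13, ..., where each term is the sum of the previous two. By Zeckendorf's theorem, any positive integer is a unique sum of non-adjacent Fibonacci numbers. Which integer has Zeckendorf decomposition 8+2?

8+2 = 10.

10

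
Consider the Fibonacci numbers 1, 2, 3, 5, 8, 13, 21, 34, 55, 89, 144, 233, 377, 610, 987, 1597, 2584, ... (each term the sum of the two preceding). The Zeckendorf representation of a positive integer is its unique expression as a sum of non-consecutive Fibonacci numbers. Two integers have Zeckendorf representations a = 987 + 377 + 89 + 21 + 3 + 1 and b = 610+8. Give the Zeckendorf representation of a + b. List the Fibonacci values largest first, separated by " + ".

The two numbers are 1478 and 618, so their sum is 2096.
2096: greatest Fibonacci not exceeding it is 1597, leaving 499
499: greatest Fibonacci not exceeding it is 377, leaving 122
122: greatest Fibonacci not exceeding it is 89, leaving 33
33: greatest Fibonacci not exceeding it is 21, leaving 12
12: greatest Fibonacci not exceeding it is 8, leaving 4
4: greatest Fibonacci not exceeding it is 3, leaving 1
1: greatest Fibonacci not exceeding it is 1, leaving 0

1597 + 377 + 89 + 21 + 8 + 3 + 1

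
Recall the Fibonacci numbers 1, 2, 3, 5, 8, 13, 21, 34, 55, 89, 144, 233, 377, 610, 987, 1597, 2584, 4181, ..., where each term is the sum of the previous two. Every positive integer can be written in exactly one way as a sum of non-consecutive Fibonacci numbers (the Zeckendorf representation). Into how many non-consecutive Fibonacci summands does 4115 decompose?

6

Greedily peel off the largest Fibonacci term at each step:
4115 − 2584 = 1531
1531 − 987 = 544
544 − 377 = 167
167 − 144 = 23
23 − 21 = 2
2 − 2 = 0
4115 = 2584 + 987 + 377 + 144 + 21 + 2, which has 6 terms.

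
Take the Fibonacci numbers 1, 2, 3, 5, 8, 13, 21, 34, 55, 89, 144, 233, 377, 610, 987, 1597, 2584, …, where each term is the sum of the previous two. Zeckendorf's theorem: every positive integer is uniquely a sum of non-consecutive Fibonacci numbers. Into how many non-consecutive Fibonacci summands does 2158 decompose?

2158 − 1597 = 561
561 − 377 = 184
184 − 144 = 40
40 − 34 = 6
6 − 5 = 1
1 − 1 = 0
2158 = 1597 + 377 + 144 + 34 + 5 + 1, which has 6 terms.

6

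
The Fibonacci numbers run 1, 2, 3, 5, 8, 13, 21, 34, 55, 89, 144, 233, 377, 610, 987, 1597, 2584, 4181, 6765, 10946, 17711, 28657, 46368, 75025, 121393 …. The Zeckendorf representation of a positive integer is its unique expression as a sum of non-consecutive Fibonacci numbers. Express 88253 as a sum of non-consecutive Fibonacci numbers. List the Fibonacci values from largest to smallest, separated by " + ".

Greedily peel off the largest Fibonacci term at each step:
subtract 75025 from 88253: 13228 remains
subtract 10946 from 13228: 2282 remains
subtract 1597 from 2282: 685 remains
subtract 610 from 685: 75 remains
subtract 55 from 75: 20 remains
subtract 13 from 20: 7 remains
subtract 5 from 7: 2 remains
subtract 2 from 2: 0 remains
So 88253 = 75025 + 10946 + 1597 + 610 + 55 + 13 + 5 + 2, with no two terms consecutive in the sequence.

75025 + 10946 + 1597 + 610 + 55 + 13 + 5 + 2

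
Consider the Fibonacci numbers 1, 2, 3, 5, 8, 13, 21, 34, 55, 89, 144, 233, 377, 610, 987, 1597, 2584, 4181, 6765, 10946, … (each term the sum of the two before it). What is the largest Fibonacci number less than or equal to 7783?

6765

6765 ≤ 7783 < 10946, so the largest Fibonacci number not exceeding 7783 is 6765.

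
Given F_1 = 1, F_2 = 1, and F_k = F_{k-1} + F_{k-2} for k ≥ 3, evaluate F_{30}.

832040

Iterating the recurrence up to F_{22} = 17711 and F_{21} = 10946:
F_{23} = F_{22} + F_{21} = 17711 + 10946 = 28657
F_{24} = F_{23} + F_{22} = 28657 + 17711 = 46368
F_{25} = F_{24} + F_{23} = 46368 + 28657 = 75025
F_{26} = F_{25} + F_{24} = 75025 + 46368 = 121393
F_{27} = F_{26} + F_{25} = 121393 + 75025 = 196418
F_{28} = F_{27} + F_{26} = 196418 + 121393 = 317811
F_{29} = F_{28} + F_{27} = 317811 + 196418 = 514229
F_{30} = F_{29} + F_{28} = 514229 + 317811 = 832040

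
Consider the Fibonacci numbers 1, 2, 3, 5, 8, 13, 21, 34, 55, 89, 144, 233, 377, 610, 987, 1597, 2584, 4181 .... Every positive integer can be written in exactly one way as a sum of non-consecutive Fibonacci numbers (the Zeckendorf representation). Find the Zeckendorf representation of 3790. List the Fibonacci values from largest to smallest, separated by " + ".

take 2584 (≤ 3790); 3790 − 2584 = 1206
take 987 (≤ 1206); 1206 − 987 = 219
take 144 (≤ 219); 219 − 144 = 75
take 55 (≤ 75); 75 − 55 = 20
take 13 (≤ 20); 20 − 13 = 7
take 5 (≤ 7); 7 − 5 = 2
take 2 (≤ 2); 2 − 2 = 0
So 3790 = 2584 + 987 + 144 + 55 + 13 + 5 + 2, with no two terms consecutive in the sequence.

2584 + 987 + 144 + 55 + 13 + 5 + 2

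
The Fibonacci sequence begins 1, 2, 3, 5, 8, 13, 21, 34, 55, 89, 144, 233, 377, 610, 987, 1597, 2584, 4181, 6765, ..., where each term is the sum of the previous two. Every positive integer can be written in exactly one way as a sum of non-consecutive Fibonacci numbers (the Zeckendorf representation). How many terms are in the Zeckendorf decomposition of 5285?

6

take 4181 (≤ 5285); 5285 − 4181 = 1104
take 987 (≤ 1104); 1104 − 987 = 117
take 89 (≤ 117); 117 − 89 = 28
take 21 (≤ 28); 28 − 21 = 7
take 5 (≤ 7); 7 − 5 = 2
take 2 (≤ 2); 2 − 2 = 0
5285 = 4181 + 987 + 89 + 21 + 5 + 2, which has 6 terms.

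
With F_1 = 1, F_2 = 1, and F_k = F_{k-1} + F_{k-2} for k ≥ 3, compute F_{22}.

Iterating the recurrence up to F_{16} = 987 and F_{15} = 610:
F_{17} = F_{16} + F_{15} = 987 + 610 = 1597
F_{18} = F_{17} + F_{16} = 1597 + 987 = 2584
F_{19} = F_{18} + F_{17} = 2584 + 1597 = 4181
F_{20} = F_{19} + F_{18} = 4181 + 2584 = 6765
F_{21} = F_{20} + F_{19} = 6765 + 4181 = 10946
F_{22} = F_{21} + F_{20} = 10946 + 6765 = 17711

17711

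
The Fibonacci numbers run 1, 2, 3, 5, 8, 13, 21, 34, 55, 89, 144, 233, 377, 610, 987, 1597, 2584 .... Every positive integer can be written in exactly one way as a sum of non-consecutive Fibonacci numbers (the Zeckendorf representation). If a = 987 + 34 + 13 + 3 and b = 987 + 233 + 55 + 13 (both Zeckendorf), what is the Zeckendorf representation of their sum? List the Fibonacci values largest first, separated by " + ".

The two numbers are 1037 and 1288, so their sum is 2325.
take 1597 (≤ 2325); 2325 − 1597 = 728
take 610 (≤ 728); 728 − 610 = 118
take 89 (≤ 118); 118 − 89 = 29
take 21 (≤ 29); 29 − 21 = 8
take 8 (≤ 8); 8 − 8 = 0

1597 + 610 + 89 + 21 + 8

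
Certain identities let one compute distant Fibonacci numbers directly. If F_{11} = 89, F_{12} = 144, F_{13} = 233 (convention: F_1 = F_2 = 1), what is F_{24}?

By the addition formula F_{m+n} = F_m F_{n+1} + F_{m−1} F_n with m=13, n=11: F_{24} = 233·144 + 144·89 = 33552 + 12816 = 46368.

46368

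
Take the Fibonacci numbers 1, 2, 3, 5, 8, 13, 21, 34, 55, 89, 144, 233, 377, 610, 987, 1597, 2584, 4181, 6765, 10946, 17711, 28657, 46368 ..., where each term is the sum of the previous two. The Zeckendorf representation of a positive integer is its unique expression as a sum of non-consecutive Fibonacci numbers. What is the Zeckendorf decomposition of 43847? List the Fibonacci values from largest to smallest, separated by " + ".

largest Fibonacci ≤ 43847 is 28657; 43847 − 28657 = 15190
largest Fibonacci ≤ 15190 is 10946; 15190 − 10946 = 4244
largest Fibonacci ≤ 4244 is 4181; 4244 − 4181 = 63
largest Fibonacci ≤ 63 is 55; 63 − 55 = 8
largest Fibonacci ≤ 8 is 8; 8 − 8 = 0
So 43847 = 28657 + 10946 + 4181 + 55 + 8, with no two terms consecutive in the sequence.

28657 + 10946 + 4181 + 55 + 8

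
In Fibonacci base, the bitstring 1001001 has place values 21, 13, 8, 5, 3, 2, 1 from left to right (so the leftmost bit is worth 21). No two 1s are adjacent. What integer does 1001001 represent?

Summing the place values of the 1 bits: 21 + 5 + 1 = 27.

27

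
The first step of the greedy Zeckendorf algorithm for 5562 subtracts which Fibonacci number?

4181

4181 ≤ 5562 < 6765, so the largest Fibonacci number not exceeding 5562 is 4181.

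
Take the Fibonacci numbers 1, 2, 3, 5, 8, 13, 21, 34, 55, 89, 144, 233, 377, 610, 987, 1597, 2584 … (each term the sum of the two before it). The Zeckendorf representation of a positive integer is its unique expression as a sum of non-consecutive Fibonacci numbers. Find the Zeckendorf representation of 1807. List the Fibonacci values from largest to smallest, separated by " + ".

1807: greatest Fibonacci not exceeding it is 1597, leaving 210
210: greatest Fibonacci not exceeding it is 144, leaving 66
66: greatest Fibonacci not exceeding it is 55, leaving 11
11: greatest Fibonacci not exceeding it is 8, leaving 3
3: greatest Fibonacci not exceeding it is 3, leaving 0
So 1807 = 1597 + 144 + 55 + 8 + 3, with no two terms consecutive in the sequence.

1597 + 144 + 55 + 8 + 3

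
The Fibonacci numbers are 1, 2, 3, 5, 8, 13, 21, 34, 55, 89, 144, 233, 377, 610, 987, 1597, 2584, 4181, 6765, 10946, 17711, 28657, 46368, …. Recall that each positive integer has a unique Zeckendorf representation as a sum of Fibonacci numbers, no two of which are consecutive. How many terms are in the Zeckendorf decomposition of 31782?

subtract 28657 from 31782: 3125 remains
subtract 2584 from 3125: 541 remains
subtract 377 from 541: 164 remains
subtract 144 from 164: 20 remains
subtract 13 from 20: 7 remains
subtract 5 from 7: 2 remains
subtract 2 from 2: 0 remains
31782 = 28657 + 2584 + 377 + 144 + 13 + 5 + 2, which has 7 terms.

7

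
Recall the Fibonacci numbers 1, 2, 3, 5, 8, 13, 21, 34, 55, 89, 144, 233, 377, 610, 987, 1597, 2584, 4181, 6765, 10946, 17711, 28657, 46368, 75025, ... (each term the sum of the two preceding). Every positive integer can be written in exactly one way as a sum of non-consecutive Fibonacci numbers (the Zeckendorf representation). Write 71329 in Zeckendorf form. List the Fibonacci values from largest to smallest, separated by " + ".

Repeatedly subtract the largest Fibonacci number that fits:
largest Fibonacci ≤ 71329 is 46368; 71329 − 46368 = 24961
largest Fibonacci ≤ 24961 is 17711; 24961 − 17711 = 7250
largest Fibonacci ≤ 7250 is 6765; 7250 − 6765 = 485
largest Fibonacci ≤ 485 is 377; 485 − 377 = 108
largest Fibonacci ≤ 108 is 89; 108 − 89 = 19
largest Fibonacci ≤ 19 is 13; 19 − 13 = 6
largest Fibonacci ≤ 6 is 5; 6 − 5 = 1
largest Fibonacci ≤ 1 is 1; 1 − 1 = 0
So 71329 = 46368 + 17711 + 6765 + 377 + 89 + 13 + 5 + 1, with no two terms consecutive in the sequence.

46368 + 17711 + 6765 + 377 + 89 + 13 + 5 + 1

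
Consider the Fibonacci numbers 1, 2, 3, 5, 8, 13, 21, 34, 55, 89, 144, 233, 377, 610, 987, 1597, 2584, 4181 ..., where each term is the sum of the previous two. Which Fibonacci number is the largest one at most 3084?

2584 ≤ 3084 < 4181, so the largest Fibonacci number not exceeding 3084 is 2584.

2584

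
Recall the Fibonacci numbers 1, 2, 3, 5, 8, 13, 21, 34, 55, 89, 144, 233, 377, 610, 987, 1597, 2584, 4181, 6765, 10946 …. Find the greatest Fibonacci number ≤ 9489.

6765

6765 ≤ 9489 < 10946, so the largest Fibonacci number not exceeding 9489 is 6765.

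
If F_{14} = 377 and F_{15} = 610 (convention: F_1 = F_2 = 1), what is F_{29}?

By F_{2k+1} = F_k² + F_{k+1}²: F_{29} = 377² + 610² = 142129 + 372100 = 514229.

514229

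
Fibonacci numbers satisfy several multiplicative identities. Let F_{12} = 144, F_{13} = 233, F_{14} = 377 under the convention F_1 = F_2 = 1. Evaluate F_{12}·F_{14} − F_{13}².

-1

144·377 − 233² = 54288 − 54289 = -1. (Cassini's identity: F_{k−1}F_{k+1} − F_k² = (−1)^k.)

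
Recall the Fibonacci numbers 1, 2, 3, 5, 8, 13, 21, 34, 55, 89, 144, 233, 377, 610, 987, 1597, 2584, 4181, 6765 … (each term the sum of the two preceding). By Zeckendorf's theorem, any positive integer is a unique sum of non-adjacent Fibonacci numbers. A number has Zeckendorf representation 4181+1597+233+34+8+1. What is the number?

4181+1597+233+34+8+1 = 6054.

6054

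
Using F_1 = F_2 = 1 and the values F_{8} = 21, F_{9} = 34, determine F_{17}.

By the addition formula F_{m+n} = F_m F_{n+1} + F_{m−1} F_n with m=9, n=8: F_{17} = 34·34 + 21·21 = 1156 + 441 = 1597.

1597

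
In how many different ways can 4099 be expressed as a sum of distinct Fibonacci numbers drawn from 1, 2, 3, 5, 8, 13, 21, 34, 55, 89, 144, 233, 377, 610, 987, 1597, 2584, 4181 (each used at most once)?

Each representation comes from the Zeckendorf form by replacing some F_k with F_{k−1} + F_{k−2} where possible.
4099 = 2584+987+377+144+5+2 = 2584+987+377+89+55+5+2 = 2584+987+377+89+34+21+5+2 = 2584+987+233+144+89+55+5+2 = 2584+987+377+89+34+13+8+5+2 = … (8 more), for 13 in all.

13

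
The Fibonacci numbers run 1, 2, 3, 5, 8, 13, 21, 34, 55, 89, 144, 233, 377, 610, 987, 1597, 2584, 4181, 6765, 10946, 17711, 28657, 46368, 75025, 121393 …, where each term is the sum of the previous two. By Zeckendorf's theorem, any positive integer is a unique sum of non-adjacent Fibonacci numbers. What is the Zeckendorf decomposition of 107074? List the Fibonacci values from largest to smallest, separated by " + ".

Greedy algorithm:
largest Fibonacci ≤ 107074 is 75025; 107074 − 75025 = 32049
largest Fibonacci ≤ 32049 is 28657; 32049 − 28657 = 3392
largest Fibonacci ≤ 3392 is 2584; 3392 − 2584 = 808
largest Fibonacci ≤ 808 is 610; 808 − 610 = 198
largest Fibonacci ≤ 198 is 144; 198 − 144 = 54
largest Fibonacci ≤ 54 is 34; 54 − 34 = 20
largest Fibonacci ≤ 20 is 13; 20 − 13 = 7
largest Fibonacci ≤ 7 is 5; 7 − 5 = 2
largest Fibonacci ≤ 2 is 2; 2 − 2 = 0
So 107074 = 75025 + 28657 + 2584 + 610 + 144 + 34 + 13 + 5 + 2, with no two terms consecutive in the sequence.

75025 + 28657 + 2584 + 610 + 144 + 34 + 13 + 5 + 2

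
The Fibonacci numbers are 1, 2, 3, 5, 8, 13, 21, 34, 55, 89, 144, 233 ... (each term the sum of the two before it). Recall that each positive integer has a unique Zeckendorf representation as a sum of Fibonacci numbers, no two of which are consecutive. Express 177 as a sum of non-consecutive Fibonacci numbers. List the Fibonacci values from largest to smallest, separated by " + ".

Repeatedly subtract the largest Fibonacci number that fits:
take 144 (≤ 177); 177 − 144 = 33
take 21 (≤ 33); 33 − 21 = 12
take 8 (≤ 12); 12 − 8 = 4
take 3 (≤ 4); 4 − 3 = 1
take 1 (≤ 1); 1 − 1 = 0
So 177 = 144 + 21 + 8 + 3 + 1, with no two terms consecutive in the sequence.

144 + 21 + 8 + 3 + 1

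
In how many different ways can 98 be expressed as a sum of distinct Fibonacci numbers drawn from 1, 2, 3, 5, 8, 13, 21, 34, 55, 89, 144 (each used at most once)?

6

Each representation comes from the Zeckendorf form by replacing some F_k with F_{k−1} + F_{k−2} where possible.
98 = 89+8+1 = 89+5+3+1 = 55+34+8+1 = 55+34+5+3+1 = … (2 more), for 6 in all.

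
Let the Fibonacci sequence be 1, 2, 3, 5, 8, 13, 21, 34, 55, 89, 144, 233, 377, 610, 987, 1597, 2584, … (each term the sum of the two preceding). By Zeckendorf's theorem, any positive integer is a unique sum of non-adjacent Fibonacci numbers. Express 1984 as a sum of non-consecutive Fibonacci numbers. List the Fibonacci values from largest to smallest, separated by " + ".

Greedily peel off the largest Fibonacci term at each step:
1597 ≤ 1984 < 2584, so take 1597; remainder 387
377 ≤ 387 < 610, so take 377; remainder 10
8 ≤ 10 < 13, so take 8; remainder 2
2 ≤ 2 < 3, so take 2; remainder 0
So 1984 = 1597 + 377 + 8 + 2, with no two terms consecutive in the sequence.

1597 + 377 + 8 + 2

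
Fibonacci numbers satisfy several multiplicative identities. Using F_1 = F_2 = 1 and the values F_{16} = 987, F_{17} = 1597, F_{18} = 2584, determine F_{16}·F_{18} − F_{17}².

-1

987·2584 − 1597² = 2550408 − 2550409 = -1. (Cassini's identity: F_{k−1}F_{k+1} − F_k² = (−1)^k.)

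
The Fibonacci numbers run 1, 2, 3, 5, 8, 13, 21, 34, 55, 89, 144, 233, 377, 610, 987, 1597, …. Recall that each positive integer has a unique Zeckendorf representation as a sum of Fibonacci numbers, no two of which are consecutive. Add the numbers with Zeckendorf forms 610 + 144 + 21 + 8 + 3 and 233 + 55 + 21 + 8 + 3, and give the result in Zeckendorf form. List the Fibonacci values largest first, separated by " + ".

The two numbers are 786 and 320, so their sum is 1106.
1106 − 987 = 119
119 − 89 = 30
30 − 21 = 9
9 − 8 = 1
1 − 1 = 0

987 + 89 + 21 + 8 + 1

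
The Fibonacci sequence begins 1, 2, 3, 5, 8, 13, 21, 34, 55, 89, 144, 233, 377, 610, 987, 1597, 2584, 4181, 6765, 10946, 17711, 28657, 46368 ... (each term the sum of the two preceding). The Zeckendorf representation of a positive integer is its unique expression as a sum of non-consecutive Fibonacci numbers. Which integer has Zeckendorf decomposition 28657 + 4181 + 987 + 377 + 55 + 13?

34270

28657 + 4181 + 987 + 377 + 55 + 13 = 34270.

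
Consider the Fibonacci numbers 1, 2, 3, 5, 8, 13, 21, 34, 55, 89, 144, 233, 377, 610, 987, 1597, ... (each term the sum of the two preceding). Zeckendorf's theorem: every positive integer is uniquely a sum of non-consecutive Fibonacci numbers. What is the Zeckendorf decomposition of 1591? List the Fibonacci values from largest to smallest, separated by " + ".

Repeatedly subtract the largest Fibonacci number that fits:
987 ≤ 1591 < 1597, so take 987; remainder 604
377 ≤ 604 < 610, so take 377; remainder 227
144 ≤ 227 < 233, so take 144; remainder 83
55 ≤ 83 < 89, so take 55; remainder 28
21 ≤ 28 < 34, so take 21; remainder 7
5 ≤ 7 < 8, so take 5; remainder 2
2 ≤ 2 < 3, so take 2; remainder 0
So 1591 = 987 + 377 + 144 + 55 + 21 + 5 + 2, with no two terms consecutive in the sequence.

987 + 377 + 144 + 55 + 21 + 5 + 2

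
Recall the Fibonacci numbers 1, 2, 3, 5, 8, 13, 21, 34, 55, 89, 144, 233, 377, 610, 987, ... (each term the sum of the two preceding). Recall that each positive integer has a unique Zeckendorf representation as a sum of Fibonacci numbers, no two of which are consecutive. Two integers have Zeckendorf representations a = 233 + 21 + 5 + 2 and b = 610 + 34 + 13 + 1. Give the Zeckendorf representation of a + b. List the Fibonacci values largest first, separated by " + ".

The two numbers are 261 and 658, so their sum is 919.
Repeatedly subtract the largest Fibonacci number that fits:
largest Fibonacci ≤ 919 is 610; 919 − 610 = 309
largest Fibonacci ≤ 309 is 233; 309 − 233 = 76
largest Fibonacci ≤ 76 is 55; 76 − 55 = 21
largest Fibonacci ≤ 21 is 21; 21 − 21 = 0

610 + 233 + 55 + 21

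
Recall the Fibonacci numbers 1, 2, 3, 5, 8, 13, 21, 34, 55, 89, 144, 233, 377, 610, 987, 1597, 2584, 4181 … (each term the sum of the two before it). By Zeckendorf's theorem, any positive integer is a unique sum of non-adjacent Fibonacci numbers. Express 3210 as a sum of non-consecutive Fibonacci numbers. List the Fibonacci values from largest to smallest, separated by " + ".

Repeatedly subtract the largest Fibonacci number that fits:
take 2584 (≤ 3210); 3210 − 2584 = 626
take 610 (≤ 626); 626 − 610 = 16
take 13 (≤ 16); 16 − 13 = 3
take 3 (≤ 3); 3 − 3 = 0
So 3210 = 2584 + 610 + 13 + 3, with no two terms consecutive in the sequence.

2584 + 610 + 13 + 3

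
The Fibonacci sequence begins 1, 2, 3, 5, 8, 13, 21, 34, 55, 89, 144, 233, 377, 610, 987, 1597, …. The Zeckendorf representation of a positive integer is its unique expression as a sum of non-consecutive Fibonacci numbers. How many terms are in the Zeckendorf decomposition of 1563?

1563: greatest Fibonacci not exceeding it is 987, leaving 576
576: greatest Fibonacci not exceeding it is 377, leaving 199
199: greatest Fibonacci not exceeding it is 144, leaving 55
55: greatest Fibonacci not exceeding it is 55, leaving 0
1563 = 987 + 377 + 144 + 55, which has 4 terms.

4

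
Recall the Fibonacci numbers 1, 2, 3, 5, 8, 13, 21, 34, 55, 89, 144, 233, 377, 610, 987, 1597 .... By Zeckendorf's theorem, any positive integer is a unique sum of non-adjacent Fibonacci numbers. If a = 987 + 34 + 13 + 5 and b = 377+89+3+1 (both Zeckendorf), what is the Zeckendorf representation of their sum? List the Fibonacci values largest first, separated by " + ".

The two numbers are 1039 and 470, so their sum is 1509.
Greedily peel off the largest Fibonacci term at each step:
987 ≤ 1509 < 1597, so take 987; remainder 522
377 ≤ 522 < 610, so take 377; remainder 145
144 ≤ 145 < 233, so take 144; remainder 1
1 ≤ 1 < 2, so take 1; remainder 0

987 + 377 + 144 + 1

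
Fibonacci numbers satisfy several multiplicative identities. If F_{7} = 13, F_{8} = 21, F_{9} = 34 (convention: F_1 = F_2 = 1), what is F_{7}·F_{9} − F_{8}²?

13·34 − 21² = 442 − 441 = 1. (Cassini's identity: F_{k−1}F_{k+1} − F_k² = (−1)^k.)

1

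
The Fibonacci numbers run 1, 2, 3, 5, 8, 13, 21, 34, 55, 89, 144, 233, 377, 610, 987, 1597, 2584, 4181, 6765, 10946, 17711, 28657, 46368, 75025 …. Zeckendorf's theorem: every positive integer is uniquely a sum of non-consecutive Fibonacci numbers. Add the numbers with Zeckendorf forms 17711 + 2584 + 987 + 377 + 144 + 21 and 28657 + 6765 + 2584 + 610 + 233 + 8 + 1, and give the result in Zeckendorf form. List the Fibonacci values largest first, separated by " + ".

The two numbers are 21824 and 38858, so their sum is 60682.
take 46368 (≤ 60682); 60682 − 46368 = 14314
take 10946 (≤ 14314); 14314 − 10946 = 3368
take 2584 (≤ 3368); 3368 − 2584 = 784
take 610 (≤ 784); 784 − 610 = 174
take 144 (≤ 174); 174 − 144 = 30
take 21 (≤ 30); 30 − 21 = 9
take 8 (≤ 9); 9 − 8 = 1
take 1 (≤ 1); 1 − 1 = 0

46368 + 10946 + 2584 + 610 + 144 + 21 + 8 + 1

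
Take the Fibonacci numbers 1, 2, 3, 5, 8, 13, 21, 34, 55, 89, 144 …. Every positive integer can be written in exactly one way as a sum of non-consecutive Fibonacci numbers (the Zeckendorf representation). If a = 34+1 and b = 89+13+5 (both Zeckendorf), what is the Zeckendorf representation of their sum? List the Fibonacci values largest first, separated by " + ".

89 + 34 + 13 + 5 + 1

The two numbers are 35 and 107, so their sum is 142.
142: greatest Fibonacci not exceeding it is 89, leaving 53
53: greatest Fibonacci not exceeding it is 34, leaving 19
19: greatest Fibonacci not exceeding it is 13, leaving 6
6: greatest Fibonacci not exceeding it is 5, leaving 1
1: greatest Fibonacci not exceeding it is 1, leaving 0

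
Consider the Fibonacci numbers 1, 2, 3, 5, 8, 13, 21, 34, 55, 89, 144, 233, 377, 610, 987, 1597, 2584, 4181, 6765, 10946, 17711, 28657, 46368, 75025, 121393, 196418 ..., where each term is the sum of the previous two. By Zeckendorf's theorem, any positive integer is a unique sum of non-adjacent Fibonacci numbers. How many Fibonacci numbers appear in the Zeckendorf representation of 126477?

Greedy algorithm:
126477: greatest Fibonacci not exceeding it is 121393, leaving 5084
5084: greatest Fibonacci not exceeding it is 4181, leaving 903
903: greatest Fibonacci not exceeding it is 610, leaving 293
293: greatest Fibonacci not exceeding it is 233, leaving 60
60: greatest Fibonacci not exceeding it is 55, leaving 5
5: greatest Fibonacci not exceeding it is 5, leaving 0
126477 = 121393 + 4181 + 610 + 233 + 55 + 5, which has 6 terms.

6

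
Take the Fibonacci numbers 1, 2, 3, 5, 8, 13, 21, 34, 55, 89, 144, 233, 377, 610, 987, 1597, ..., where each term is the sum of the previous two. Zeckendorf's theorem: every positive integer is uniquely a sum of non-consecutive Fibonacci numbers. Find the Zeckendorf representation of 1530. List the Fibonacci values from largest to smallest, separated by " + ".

1530 − 987 = 543
543 − 377 = 166
166 − 144 = 22
22 − 21 = 1
1 − 1 = 0
So 1530 = 987 + 377 + 144 + 21 + 1, with no two terms consecutive in the sequence.

987 + 377 + 144 + 21 + 1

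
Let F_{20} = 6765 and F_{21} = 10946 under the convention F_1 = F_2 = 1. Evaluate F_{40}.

102334155

By the doubling identity F_{2k} = F_k(2F_{k+1} − F_k): F_{40} = 6765·(2·10946 − 6765) = 6765·15127 = 102334155.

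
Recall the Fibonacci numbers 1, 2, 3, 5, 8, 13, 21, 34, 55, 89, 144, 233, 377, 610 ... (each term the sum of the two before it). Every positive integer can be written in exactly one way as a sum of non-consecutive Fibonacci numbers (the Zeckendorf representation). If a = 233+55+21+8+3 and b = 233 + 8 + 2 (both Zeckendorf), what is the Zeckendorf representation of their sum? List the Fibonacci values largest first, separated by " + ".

377 + 144 + 34 + 8

The two numbers are 320 and 243, so their sum is 563.
Greedily peel off the largest Fibonacci term at each step:
largest Fibonacci ≤ 563 is 377; 563 − 377 = 186
largest Fibonacci ≤ 186 is 144; 186 − 144 = 42
largest Fibonacci ≤ 42 is 34; 42 − 34 = 8
largest Fibonacci ≤ 8 is 8; 8 − 8 = 0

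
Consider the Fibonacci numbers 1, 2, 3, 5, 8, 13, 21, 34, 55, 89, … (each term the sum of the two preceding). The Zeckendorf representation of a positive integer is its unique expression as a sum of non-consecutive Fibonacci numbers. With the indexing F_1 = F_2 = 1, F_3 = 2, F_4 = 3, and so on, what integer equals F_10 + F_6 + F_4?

F_10 + F_6 + F_4 = 55 + 8 + 3 = 66.

66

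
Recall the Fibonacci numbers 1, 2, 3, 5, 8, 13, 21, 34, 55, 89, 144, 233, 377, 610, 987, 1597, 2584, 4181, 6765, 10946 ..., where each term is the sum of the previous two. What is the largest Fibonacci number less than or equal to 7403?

6765 ≤ 7403 < 10946, so the largest Fibonacci number not exceeding 7403 is 6765.

6765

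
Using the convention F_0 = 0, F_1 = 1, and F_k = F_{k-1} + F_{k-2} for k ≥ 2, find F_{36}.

Iterating the recurrence up to F_{29} = 514229 and F_{28} = 317811:
F_{30} = F_{29} + F_{28} = 514229 + 317811 = 832040
F_{31} = F_{30} + F_{29} = 832040 + 514229 = 1346269
F_{32} = F_{31} + F_{30} = 1346269 + 832040 = 2178309
F_{33} = F_{32} + F_{31} = 2178309 + 1346269 = 3524578
F_{34} = F_{33} + F_{32} = 3524578 + 2178309 = 5702887
F_{35} = F_{34} + F_{33} = 5702887 + 3524578 = 9227465
F_{36} = F_{35} + F_{34} = 9227465 + 5702887 = 14930352

14930352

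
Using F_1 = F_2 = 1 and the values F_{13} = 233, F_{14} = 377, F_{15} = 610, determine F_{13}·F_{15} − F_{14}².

1

233·610 − 377² = 142130 − 142129 = 1. (Cassini's identity: F_{k−1}F_{k+1} − F_k² = (−1)^k.)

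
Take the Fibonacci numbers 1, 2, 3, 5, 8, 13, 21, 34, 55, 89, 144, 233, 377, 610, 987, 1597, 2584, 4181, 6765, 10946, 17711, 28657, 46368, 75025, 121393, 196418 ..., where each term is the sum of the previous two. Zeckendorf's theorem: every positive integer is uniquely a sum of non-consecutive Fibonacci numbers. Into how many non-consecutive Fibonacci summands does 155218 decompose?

4

155218 − 121393 = 33825
33825 − 28657 = 5168
5168 − 4181 = 987
987 − 987 = 0
155218 = 121393 + 28657 + 4181 + 987, which has 4 terms.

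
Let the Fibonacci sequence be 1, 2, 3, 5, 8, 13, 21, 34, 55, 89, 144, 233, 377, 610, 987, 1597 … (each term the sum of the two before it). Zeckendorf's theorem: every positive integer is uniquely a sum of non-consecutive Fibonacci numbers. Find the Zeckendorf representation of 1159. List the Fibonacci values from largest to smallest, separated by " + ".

987 + 144 + 21 + 5 + 2

Greedily peel off the largest Fibonacci term at each step:
987 ≤ 1159 < 1597, so take 987; remainder 172
144 ≤ 172 < 233, so take 144; remainder 28
21 ≤ 28 < 34, so take 21; remainder 7
5 ≤ 7 < 8, so take 5; remainder 2
2 ≤ 2 < 3, so take 2; remainder 0
So 1159 = 987 + 144 + 21 + 5 + 2, with no two terms consecutive in the sequence.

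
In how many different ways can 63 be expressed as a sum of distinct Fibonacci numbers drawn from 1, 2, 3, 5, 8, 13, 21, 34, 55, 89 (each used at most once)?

8

63 = 55+8 = 55+5+3 = 34+21+8 = … (5 more), for 8 in all.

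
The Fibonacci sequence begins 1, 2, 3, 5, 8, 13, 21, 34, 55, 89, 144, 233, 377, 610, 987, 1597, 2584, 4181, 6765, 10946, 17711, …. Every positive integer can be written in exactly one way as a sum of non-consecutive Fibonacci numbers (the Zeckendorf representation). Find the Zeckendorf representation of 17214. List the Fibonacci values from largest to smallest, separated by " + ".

10946 + 4181 + 1597 + 377 + 89 + 21 + 3

Greedily peel off the largest Fibonacci term at each step:
17214 − 10946 = 6268
6268 − 4181 = 2087
2087 − 1597 = 490
490 − 377 = 113
113 − 89 = 24
24 − 21 = 3
3 − 3 = 0
So 17214 = 10946 + 4181 + 1597 + 377 + 89 + 21 + 3, with no two terms consecutive in the sequence.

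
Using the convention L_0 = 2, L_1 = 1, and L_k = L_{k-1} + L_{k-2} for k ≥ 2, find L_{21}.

Iterating the recurrence up to L_{15} = 1364 and L_{14} = 843:
L_{16} = L_{15} + L_{14} = 1364 + 843 = 2207
L_{17} = L_{16} + L_{15} = 2207 + 1364 = 3571
L_{18} = L_{17} + L_{16} = 3571 + 2207 = 5778
L_{19} = L_{18} + L_{17} = 5778 + 3571 = 9349
L_{20} = L_{19} + L_{18} = 9349 + 5778 = 15127
L_{21} = L_{20} + L_{19} = 15127 + 9349 = 24476

24476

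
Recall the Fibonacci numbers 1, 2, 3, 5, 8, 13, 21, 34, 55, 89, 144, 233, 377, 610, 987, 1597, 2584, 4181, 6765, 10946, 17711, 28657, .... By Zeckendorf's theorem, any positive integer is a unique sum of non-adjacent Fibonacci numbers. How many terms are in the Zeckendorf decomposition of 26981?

8

largest Fibonacci ≤ 26981 is 17711; 26981 − 17711 = 9270
largest Fibonacci ≤ 9270 is 6765; 9270 − 6765 = 2505
largest Fibonacci ≤ 2505 is 1597; 2505 − 1597 = 908
largest Fibonacci ≤ 908 is 610; 908 − 610 = 298
largest Fibonacci ≤ 298 is 233; 298 − 233 = 65
largest Fibonacci ≤ 65 is 55; 65 − 55 = 10
largest Fibonacci ≤ 10 is 8; 10 − 8 = 2
largest Fibonacci ≤ 2 is 2; 2 − 2 = 0
26981 = 17711 + 6765 + 1597 + 610 + 233 + 55 + 8 + 2, which has 8 terms.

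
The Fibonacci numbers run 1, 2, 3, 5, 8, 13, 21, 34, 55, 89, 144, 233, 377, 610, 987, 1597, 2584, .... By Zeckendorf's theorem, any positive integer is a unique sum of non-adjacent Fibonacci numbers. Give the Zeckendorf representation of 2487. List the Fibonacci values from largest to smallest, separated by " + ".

1597 + 610 + 233 + 34 + 13

Greedy algorithm:
largest Fibonacci ≤ 2487 is 1597; 2487 − 1597 = 890
largest Fibonacci ≤ 890 is 610; 890 − 610 = 280
largest Fibonacci ≤ 280 is 233; 280 − 233 = 47
largest Fibonacci ≤ 47 is 34; 47 − 34 = 13
largest Fibonacci ≤ 13 is 13; 13 − 13 = 0
So 2487 = 1597 + 610 + 233 + 34 + 13, with no two terms consecutive in the sequence.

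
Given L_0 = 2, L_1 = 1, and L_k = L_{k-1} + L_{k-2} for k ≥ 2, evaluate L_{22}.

Iterating the recurrence up to L_{14} = 843 and L_{13} = 521:
L_{15} = L_{14} + L_{13} = 843 + 521 = 1364
L_{16} = L_{15} + L_{14} = 1364 + 843 = 2207
L_{17} = L_{16} + L_{15} = 2207 + 1364 = 3571
L_{18} = L_{17} + L_{16} = 3571 + 2207 = 5778
L_{19} = L_{18} + L_{17} = 5778 + 3571 = 9349
L_{20} = L_{19} + L_{18} = 9349 + 5778 = 15127
L_{21} = L_{20} + L_{19} = 15127 + 9349 = 24476
L_{22} = L_{21} + L_{20} = 24476 + 15127 = 39603

39603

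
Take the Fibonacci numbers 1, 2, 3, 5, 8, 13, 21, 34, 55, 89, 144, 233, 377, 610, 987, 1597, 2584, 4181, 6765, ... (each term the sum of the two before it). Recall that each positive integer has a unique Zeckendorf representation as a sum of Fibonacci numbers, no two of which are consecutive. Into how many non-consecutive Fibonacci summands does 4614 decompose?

4

subtract 4181 from 4614: 433 remains
subtract 377 from 433: 56 remains
subtract 55 from 56: 1 remains
subtract 1 from 1: 0 remains
4614 = 4181 + 377 + 55 + 1, which has 4 terms.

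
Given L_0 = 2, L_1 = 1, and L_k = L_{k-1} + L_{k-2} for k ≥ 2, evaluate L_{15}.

Iterating the recurrence up to L_{10} = 123 and L_{9} = 76:
L_{11} = L_{10} + L_{9} = 123 + 76 = 199
L_{12} = L_{11} + L_{10} = 199 + 123 = 322
L_{13} = L_{12} + L_{11} = 322 + 199 = 521
L_{14} = L_{13} + L_{12} = 521 + 322 = 843
L_{15} = L_{14} + L_{13} = 843 + 521 = 1364

1364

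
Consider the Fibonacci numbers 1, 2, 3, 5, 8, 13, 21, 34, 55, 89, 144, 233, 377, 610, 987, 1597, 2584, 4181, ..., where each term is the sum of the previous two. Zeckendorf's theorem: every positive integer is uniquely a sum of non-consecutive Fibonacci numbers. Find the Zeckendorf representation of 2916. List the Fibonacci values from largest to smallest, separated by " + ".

take 2584 (≤ 2916); 2916 − 2584 = 332
take 233 (≤ 332); 332 − 233 = 99
take 89 (≤ 99); 99 − 89 = 10
take 8 (≤ 10); 10 − 8 = 2
take 2 (≤ 2); 2 − 2 = 0
So 2916 = 2584 + 233 + 89 + 8 + 2, with no two terms consecutive in the sequence.

2584 + 233 + 89 + 8 + 2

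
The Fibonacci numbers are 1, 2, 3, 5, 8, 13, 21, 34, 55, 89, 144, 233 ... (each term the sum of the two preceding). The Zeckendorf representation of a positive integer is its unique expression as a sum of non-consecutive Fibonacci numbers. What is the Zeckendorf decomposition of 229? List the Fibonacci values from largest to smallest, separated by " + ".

144 + 55 + 21 + 8 + 1

Repeatedly subtract the largest Fibonacci number that fits:
229 − 144 = 85
85 − 55 = 30
30 − 21 = 9
9 − 8 = 1
1 − 1 = 0
So 229 = 144 + 55 + 21 + 8 + 1, with no two terms consecutive in the sequence.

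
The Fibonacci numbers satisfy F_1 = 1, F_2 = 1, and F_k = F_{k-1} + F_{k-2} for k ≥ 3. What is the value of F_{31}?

1346269

Iterating the recurrence up to F_{25} = 75025 and F_{24} = 46368:
F_{26} = F_{25} + F_{24} = 75025 + 46368 = 121393
F_{27} = F_{26} + F_{25} = 121393 + 75025 = 196418
F_{28} = F_{27} + F_{26} = 196418 + 121393 = 317811
F_{29} = F_{28} + F_{27} = 317811 + 196418 = 514229
F_{30} = F_{29} + F_{28} = 514229 + 317811 = 832040
F_{31} = F_{30} + F_{29} = 832040 + 514229 = 1346269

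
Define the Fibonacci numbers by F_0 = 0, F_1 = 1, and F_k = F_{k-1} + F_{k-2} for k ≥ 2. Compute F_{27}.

Iterating the recurrence up to F_{22} = 17711 and F_{21} = 10946:
F_{23} = F_{22} + F_{21} = 17711 + 10946 = 28657
F_{24} = F_{23} + F_{22} = 28657 + 17711 = 46368
F_{25} = F_{24} + F_{23} = 46368 + 28657 = 75025
F_{26} = F_{25} + F_{24} = 75025 + 46368 = 121393
F_{27} = F_{26} + F_{25} = 121393 + 75025 = 196418

196418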